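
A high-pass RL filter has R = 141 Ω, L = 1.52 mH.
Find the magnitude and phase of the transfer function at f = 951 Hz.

Step 1 — Angular frequency: ω = 2π·951 = 5975 rad/s.
Step 2 — Transfer function: H(jω) = jωL/(R + jωL).
Step 3 — Numerator jωL = j·9.082; denominator R + jωL = 141 + j9.082.
Step 4 — H = 0.004132 + j0.06415.
Step 5 — Magnitude: |H| = 0.06428 (-23.8 dB); phase: φ = 86.3°.

|H| = 0.06428 (-23.8 dB), φ = 86.3°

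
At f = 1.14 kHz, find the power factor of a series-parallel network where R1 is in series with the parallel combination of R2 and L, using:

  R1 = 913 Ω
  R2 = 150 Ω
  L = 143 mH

Step 1 — Angular frequency: ω = 2π·f = 2π·1140 = 7163 rad/s.
Step 2 — Component impedances:
  R1: Z = R = 913 Ω
  R2: Z = R = 150 Ω
  L: Z = jωL = j·7163·0.143 = 0 + j1024 Ω
Step 3 — Parallel branch: R2 || L = 1/(1/R2 + 1/L) = 146.9 + j21.51 Ω.
Step 4 — Series with R1: Z_total = R1 + (R2 || L) = 1060 + j21.51 Ω = 1060∠1.2° Ω.
Step 5 — Power factor: PF = cos(φ) = Re(Z)/|Z| = 1059.9/1060.1 = 0.9998.
Step 6 — Type: Im(Z) = 21.51 ⇒ lagging (phase φ = 1.2°).

PF = 0.9998 (lagging, φ = 1.2°)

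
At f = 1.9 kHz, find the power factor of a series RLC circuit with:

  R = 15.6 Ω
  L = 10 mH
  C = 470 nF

Step 1 — Angular frequency: ω = 2π·f = 2π·1900 = 1.194e+04 rad/s.
Step 2 — Component impedances:
  R: Z = R = 15.6 Ω
  L: Z = jωL = j·1.194e+04·0.01 = 0 + j119.4 Ω
  C: Z = 1/(jωC) = -j/(ω·C) = 0 - j178.2 Ω
Step 3 — Series combination: Z_total = R + L + C = 15.6 - j58.84 Ω = 60.88∠-75.2° Ω.
Step 4 — Power factor: PF = cos(φ) = Re(Z)/|Z| = 15.6/60.877 = 0.2563.
Step 5 — Type: Im(Z) = -58.84 ⇒ leading (phase φ = -75.2°).

PF = 0.2563 (leading, φ = -75.2°)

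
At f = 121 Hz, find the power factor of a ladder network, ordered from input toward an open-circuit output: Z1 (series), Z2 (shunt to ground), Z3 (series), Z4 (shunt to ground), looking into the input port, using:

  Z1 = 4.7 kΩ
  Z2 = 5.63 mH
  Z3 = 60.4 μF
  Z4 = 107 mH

Step 1 — Angular frequency: ω = 2π·f = 2π·121 = 760.3 rad/s.
Step 2 — Component impedances:
  Z1: Z = R = 4700 Ω
  Z2: Z = jωL = j·760.3·0.00563 = 0 + j4.28 Ω
  Z3: Z = 1/(jωC) = -j/(ω·C) = 0 - j21.78 Ω
  Z4: Z = jωL = j·760.3·0.107 = 0 + j81.35 Ω
Step 3 — Ladder network (open output): work backward from the far end, alternating series and parallel combinations. Z_in = 4700 + j3.993 Ω = 4700∠0.0° Ω.
Step 4 — Power factor: PF = cos(φ) = Re(Z)/|Z| = 4700/4700 = 1.
Step 5 — Type: Im(Z) = 3.993 ⇒ lagging (phase φ = 0.0°).

PF = 1 (lagging, φ = 0.0°)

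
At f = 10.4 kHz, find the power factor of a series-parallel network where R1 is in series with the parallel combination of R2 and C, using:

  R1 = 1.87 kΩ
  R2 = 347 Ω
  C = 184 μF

Step 1 — Angular frequency: ω = 2π·f = 2π·1.04e+04 = 6.535e+04 rad/s.
Step 2 — Component impedances:
  R1: Z = R = 1870 Ω
  R2: Z = R = 347 Ω
  C: Z = 1/(jωC) = -j/(ω·C) = 0 - j0.08317 Ω
Step 3 — Parallel branch: R2 || C = 1/(1/R2 + 1/C) = 1.993e-05 - j0.08317 Ω.
Step 4 — Series with R1: Z_total = R1 + (R2 || C) = 1870 - j0.08317 Ω = 1870∠-0.0° Ω.
Step 5 — Power factor: PF = cos(φ) = Re(Z)/|Z| = 1870/1870 = 1.
Step 6 — Type: Im(Z) = -0.08317 ⇒ leading (phase φ = -0.0°).

PF = 1 (leading, φ = -0.0°)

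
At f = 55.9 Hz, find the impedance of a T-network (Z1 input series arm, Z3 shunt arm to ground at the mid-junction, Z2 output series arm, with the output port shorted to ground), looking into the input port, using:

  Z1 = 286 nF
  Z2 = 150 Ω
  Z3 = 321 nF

Step 1 — Angular frequency: ω = 2π·f = 2π·55.9 = 351.2 rad/s.
Step 2 — Component impedances:
  Z1: Z = 1/(jωC) = -j/(ω·C) = 0 - j9955 Ω
  Z2: Z = R = 150 Ω
  Z3: Z = 1/(jωC) = -j/(ω·C) = 0 - j8870 Ω
Step 3 — With the output port shorted to ground, the output series arm Z2 runs from the junction to ground; the shunt arm Z3 also runs from the junction to ground. They appear in parallel: Z3 || Z2 = 150 - j2.536 Ω.
Step 4 — Series with input arm Z1: Z_in = Z1 + (Z3 || Z2) = 150 - j9958 Ω = 9959∠-89.1° Ω.

Z = 150 - j9958 Ω = 9959∠-89.1° Ω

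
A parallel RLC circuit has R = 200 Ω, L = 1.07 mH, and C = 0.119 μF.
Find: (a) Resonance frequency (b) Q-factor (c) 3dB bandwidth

Step 1 — Resonance: ω₀ = 1/√(LC) = 1/√(0.00107·1.19e-07) = 8.862e+04 rad/s.
Step 2 — f₀ = ω₀/(2π) = 1.41e+04 Hz.
Step 3 — Parallel Q: Q = R/(ω₀L) = 200/(8.862e+04·0.00107) = 2.109.
Step 4 — Bandwidth: Δω = ω₀/Q = 4.202e+04 rad/s; BW = Δω/(2π) = 6687 Hz.

(a) f₀ = 1.41e+04 Hz  (b) Q = 2.109  (c) BW = 6687 Hz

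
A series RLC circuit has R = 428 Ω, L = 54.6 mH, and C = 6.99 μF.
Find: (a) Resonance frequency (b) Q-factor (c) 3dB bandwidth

Step 1 — Resonance condition Im(Z)=0 gives ω₀ = 1/√(LC).
Step 2 — ω₀ = 1/√(0.0546·6.99e-06) = 1619 rad/s.
Step 3 — f₀ = ω₀/(2π) = 257.6 Hz.
Step 4 — Series Q: Q = ω₀L/R = 1619·0.0546/428 = 0.2065.
Step 5 — 3dB bandwidth: Δω = ω₀/Q = 7839 rad/s; BW = Δω/(2π) = 1248 Hz.

(a) f₀ = 257.6 Hz  (b) Q = 0.2065  (c) BW = 1248 Hz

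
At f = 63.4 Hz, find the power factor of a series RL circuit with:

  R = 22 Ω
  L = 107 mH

Step 1 — Angular frequency: ω = 2π·f = 2π·63.4 = 398.4 rad/s.
Step 2 — Component impedances:
  R: Z = R = 22 Ω
  L: Z = jωL = j·398.4·0.107 = 0 + j42.62 Ω
Step 3 — Series combination: Z_total = R + L = 22 + j42.62 Ω = 47.97∠62.7° Ω.
Step 4 — Power factor: PF = cos(φ) = Re(Z)/|Z| = 22/47.9666 = 0.4587.
Step 5 — Type: Im(Z) = 42.62 ⇒ lagging (phase φ = 62.7°).

PF = 0.4587 (lagging, φ = 62.7°)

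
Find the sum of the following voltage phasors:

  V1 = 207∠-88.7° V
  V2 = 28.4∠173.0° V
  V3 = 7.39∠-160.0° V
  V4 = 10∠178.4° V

Step 1 — Convert each phasor to rectangular form:
  V1 = 207·(cos(-88.7°) + j·sin(-88.7°)) = 4.696 - j206.9 V
  V2 = 28.4·(cos(173.0°) + j·sin(173.0°)) = -28.19 + j3.461 V
  V3 = 7.39·(cos(-160.0°) + j·sin(-160.0°)) = -6.944 - j2.528 V
  V4 = 10·(cos(178.4°) + j·sin(178.4°)) = -9.996 + j0.2792 V
Step 2 — Sum components: V_total = -40.43 - j205.7 V.
Step 3 — Convert to polar: |V_total| = 209.7 V, ∠V_total = -101.1°.

V_total = 209.7∠-101.1° V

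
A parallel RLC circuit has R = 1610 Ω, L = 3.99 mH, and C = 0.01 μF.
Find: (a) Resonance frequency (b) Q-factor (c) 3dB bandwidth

Step 1 — Resonance: ω₀ = 1/√(LC) = 1/√(0.00399·1e-08) = 1.583e+05 rad/s.
Step 2 — f₀ = ω₀/(2π) = 2.52e+04 Hz.
Step 3 — Parallel Q: Q = R/(ω₀L) = 1610/(1.583e+05·0.00399) = 2.549.
Step 4 — Bandwidth: Δω = ω₀/Q = 6.211e+04 rad/s; BW = Δω/(2π) = 9885 Hz.

(a) f₀ = 2.52e+04 Hz  (b) Q = 2.549  (c) BW = 9885 Hz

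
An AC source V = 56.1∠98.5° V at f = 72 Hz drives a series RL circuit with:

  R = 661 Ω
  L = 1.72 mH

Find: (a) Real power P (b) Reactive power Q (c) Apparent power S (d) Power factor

Step 1 — Angular frequency: ω = 2π·f = 2π·72 = 452.4 rad/s.
Step 2 — Component impedances:
  R: Z = R = 661 Ω
  L: Z = jωL = j·452.4·0.00172 = 0 + j0.7781 Ω
Step 3 — Series combination: Z_total = R + L = 661 + j0.7781 Ω = 661∠0.1° Ω.
Step 4 — Source phasor: V = 56.1∠98.5° V = -8.292 + j55.48 V.
Step 5 — Current: I = V / Z = -0.01245 + j0.08395 A = 0.08487∠98.4° A.
Step 6 — Complex power: S = V·I* = 4.761 + j0.005605 VA.
Step 7 — Real power: P = Re(S) = 4.761 W.
Step 8 — Reactive power: Q = Im(S) = 0.005605 VAR.
Step 9 — Apparent power: |S| = 4.761 VA.
Step 10 — Power factor: PF = P/|S| = 1 (lagging).

(a) P = 4.761 W  (b) Q = 0.005605 VAR  (c) S = 4.761 VA  (d) PF = 1 (lagging)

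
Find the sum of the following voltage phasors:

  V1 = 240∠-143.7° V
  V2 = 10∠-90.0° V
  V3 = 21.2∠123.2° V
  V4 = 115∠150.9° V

Step 1 — Convert each phasor to rectangular form:
  V1 = 240·(cos(-143.7°) + j·sin(-143.7°)) = -193.4 - j142.1 V
  V2 = 10·(cos(-90.0°) + j·sin(-90.0°)) = 0 - j10 V
  V3 = 21.2·(cos(123.2°) + j·sin(123.2°)) = -11.61 + j17.74 V
  V4 = 115·(cos(150.9°) + j·sin(150.9°)) = -100.5 + j55.93 V
Step 2 — Sum components: V_total = -305.5 - j78.42 V.
Step 3 — Convert to polar: |V_total| = 315.4 V, ∠V_total = -165.6°.

V_total = 315.4∠-165.6° V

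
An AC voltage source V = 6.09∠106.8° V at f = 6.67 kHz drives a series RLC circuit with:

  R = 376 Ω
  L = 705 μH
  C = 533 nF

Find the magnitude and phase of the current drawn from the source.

Step 1 — Angular frequency: ω = 2π·f = 2π·6670 = 4.191e+04 rad/s.
Step 2 — Component impedances:
  R: Z = R = 376 Ω
  L: Z = jωL = j·4.191e+04·0.000705 = 0 + j29.55 Ω
  C: Z = 1/(jωC) = -j/(ω·C) = 0 - j44.77 Ω
Step 3 — Series combination: Z_total = R + L + C = 376 - j15.22 Ω = 376.3∠-2.3° Ω.
Step 4 — Source phasor: V = 6.09∠106.8° V = -1.76 + j5.83 V.
Step 5 — Ohm's law: I = V / Z_total = (-1.76 + j5.83) / (376 - j15.22) = -0.0053 + j0.01529 A.
Step 6 — Convert to polar: |I| = 0.01618 A, ∠I = 109.1°.

I = 0.01618∠109.1° A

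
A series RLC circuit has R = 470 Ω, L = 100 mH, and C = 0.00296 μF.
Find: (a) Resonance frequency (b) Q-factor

Step 1 — Resonance condition Im(Z)=0 gives ω₀ = 1/√(LC).
Step 2 — ω₀ = 1/√(0.1·2.96e-09) = 5.812e+04 rad/s.
Step 3 — f₀ = ω₀/(2π) = 9251 Hz.
Step 4 — Series Q: Q = ω₀L/R = 5.812e+04·0.1/470 = 12.37.

(a) f₀ = 9251 Hz  (b) Q = 12.37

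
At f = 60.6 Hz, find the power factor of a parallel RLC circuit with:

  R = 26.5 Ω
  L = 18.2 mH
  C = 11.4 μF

Step 1 — Angular frequency: ω = 2π·f = 2π·60.6 = 380.8 rad/s.
Step 2 — Component impedances:
  R: Z = R = 26.5 Ω
  L: Z = jωL = j·380.8·0.0182 = 0 + j6.93 Ω
  C: Z = 1/(jωC) = -j/(ω·C) = 0 - j230.4 Ω
Step 3 — Parallel combination: 1/Z_total = 1/R + 1/L + 1/C; Z_total = 1.796 + j6.661 Ω = 6.898∠74.9° Ω.
Step 4 — Power factor: PF = cos(φ) = Re(Z)/|Z| = 1.7958/6.8984 = 0.2603.
Step 5 — Type: Im(Z) = 6.661 ⇒ lagging (phase φ = 74.9°).

PF = 0.2603 (lagging, φ = 74.9°)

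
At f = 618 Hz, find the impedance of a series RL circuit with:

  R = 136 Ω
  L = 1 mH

Step 1 — Angular frequency: ω = 2π·f = 2π·618 = 3883 rad/s.
Step 2 — Component impedances:
  R: Z = R = 136 Ω
  L: Z = jωL = j·3883·0.001 = 0 + j3.883 Ω
Step 3 — Series combination: Z_total = R + L = 136 + j3.883 Ω = 136.1∠1.6° Ω.

Z = 136 + j3.883 Ω = 136.1∠1.6° Ω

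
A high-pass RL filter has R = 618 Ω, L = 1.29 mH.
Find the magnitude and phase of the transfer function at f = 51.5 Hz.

Step 1 — Angular frequency: ω = 2π·51.5 = 323.6 rad/s.
Step 2 — Transfer function: H(jω) = jωL/(R + jωL).
Step 3 — Numerator jωL = j·0.4174; denominator R + jωL = 618 + j0.4174.
Step 4 — H = 4.562e-07 + j0.0006754.
Step 5 — Magnitude: |H| = 0.0006754 (-63.4 dB); phase: φ = 90.0°.

|H| = 0.0006754 (-63.4 dB), φ = 90.0°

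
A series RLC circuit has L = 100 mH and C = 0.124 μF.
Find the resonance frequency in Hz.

Step 1 — Resonance condition Im(Z)=0 gives ω₀ = 1/√(LC).
Step 2 — ω₀ = 1/√(0.1·1.24e-07) = 8980 rad/s.
Step 3 — f₀ = ω₀/(2π) = 1429 Hz.

f₀ = 1429 Hz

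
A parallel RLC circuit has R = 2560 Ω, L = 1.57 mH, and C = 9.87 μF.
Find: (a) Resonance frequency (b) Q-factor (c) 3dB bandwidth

Step 1 — Resonance: ω₀ = 1/√(LC) = 1/√(0.00157·9.87e-06) = 8033 rad/s.
Step 2 — f₀ = ω₀/(2π) = 1279 Hz.
Step 3 — Parallel Q: Q = R/(ω₀L) = 2560/(8033·0.00157) = 203.
Step 4 — Bandwidth: Δω = ω₀/Q = 39.58 rad/s; BW = Δω/(2π) = 6.299 Hz.

(a) f₀ = 1279 Hz  (b) Q = 203  (c) BW = 6.299 Hz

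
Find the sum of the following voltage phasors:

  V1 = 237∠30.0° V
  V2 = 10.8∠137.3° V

Step 1 — Convert each phasor to rectangular form:
  V1 = 237·(cos(30.0°) + j·sin(30.0°)) = 205.2 + j118.5 V
  V2 = 10.8·(cos(137.3°) + j·sin(137.3°)) = -7.937 + j7.324 V
Step 2 — Sum components: V_total = 197.3 + j125.8 V.
Step 3 — Convert to polar: |V_total| = 234 V, ∠V_total = 32.5°.

V_total = 234∠32.5° V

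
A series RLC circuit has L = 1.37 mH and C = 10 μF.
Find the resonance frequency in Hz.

Step 1 — Resonance condition Im(Z)=0 gives ω₀ = 1/√(LC).
Step 2 — ω₀ = 1/√(0.00137·1e-05) = 8544 rad/s.
Step 3 — f₀ = ω₀/(2π) = 1360 Hz.

f₀ = 1360 Hz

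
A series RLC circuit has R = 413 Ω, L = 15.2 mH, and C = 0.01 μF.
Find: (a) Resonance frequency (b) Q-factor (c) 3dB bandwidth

Step 1 — Resonance condition Im(Z)=0 gives ω₀ = 1/√(LC).
Step 2 — ω₀ = 1/√(0.0152·1e-08) = 8.111e+04 rad/s.
Step 3 — f₀ = ω₀/(2π) = 1.291e+04 Hz.
Step 4 — Series Q: Q = ω₀L/R = 8.111e+04·0.0152/413 = 2.985.
Step 5 — 3dB bandwidth: Δω = ω₀/Q = 2.717e+04 rad/s; BW = Δω/(2π) = 4324 Hz.

(a) f₀ = 1.291e+04 Hz  (b) Q = 2.985  (c) BW = 4324 Hz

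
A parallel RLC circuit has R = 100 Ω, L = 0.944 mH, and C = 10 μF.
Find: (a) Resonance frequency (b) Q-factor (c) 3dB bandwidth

Step 1 — Resonance: ω₀ = 1/√(LC) = 1/√(0.000944·1e-05) = 1.029e+04 rad/s.
Step 2 — f₀ = ω₀/(2π) = 1638 Hz.
Step 3 — Parallel Q: Q = R/(ω₀L) = 100/(1.029e+04·0.000944) = 10.29.
Step 4 — Bandwidth: Δω = ω₀/Q = 1000 rad/s; BW = Δω/(2π) = 159.2 Hz.

(a) f₀ = 1638 Hz  (b) Q = 10.29  (c) BW = 159.2 Hz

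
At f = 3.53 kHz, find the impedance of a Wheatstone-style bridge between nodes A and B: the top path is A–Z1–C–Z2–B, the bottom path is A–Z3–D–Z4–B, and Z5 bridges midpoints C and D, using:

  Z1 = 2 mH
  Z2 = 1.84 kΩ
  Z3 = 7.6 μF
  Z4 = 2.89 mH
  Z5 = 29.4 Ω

Step 1 — Angular frequency: ω = 2π·f = 2π·3530 = 2.218e+04 rad/s.
Step 2 — Component impedances:
  Z1: Z = jωL = j·2.218e+04·0.002 = 0 + j44.36 Ω
  Z2: Z = R = 1840 Ω
  Z3: Z = 1/(jωC) = -j/(ω·C) = 0 - j5.932 Ω
  Z4: Z = jωL = j·2.218e+04·0.00289 = 0 + j64.1 Ω
  Z5: Z = R = 29.4 Ω
Step 3 — Bridge requires nodal analysis (the Z5 bridge couples midpoints C and D, so the two paths cannot be reduced to a simple series/parallel combination). Setting node B to ground and injecting 1 A at node A, the 3-node admittance system at A, C, D solves to V_A = Z_AB = 2.504 + j57.69 Ω = 57.75∠87.5° Ω.

Z = 2.504 + j57.69 Ω = 57.75∠87.5° Ω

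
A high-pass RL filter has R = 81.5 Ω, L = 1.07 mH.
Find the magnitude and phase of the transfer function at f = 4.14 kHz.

Step 1 — Angular frequency: ω = 2π·4140 = 2.601e+04 rad/s.
Step 2 — Transfer function: H(jω) = jωL/(R + jωL).
Step 3 — Numerator jωL = j·27.83; denominator R + jωL = 81.5 + j27.83.
Step 4 — H = 0.1044 + j0.3058.
Step 5 — Magnitude: |H| = 0.3232 (-9.8 dB); phase: φ = 71.1°.

|H| = 0.3232 (-9.8 dB), φ = 71.1°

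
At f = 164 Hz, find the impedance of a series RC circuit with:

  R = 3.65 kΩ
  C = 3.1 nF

Step 1 — Angular frequency: ω = 2π·f = 2π·164 = 1030 rad/s.
Step 2 — Component impedances:
  R: Z = R = 3650 Ω
  C: Z = 1/(jωC) = -j/(ω·C) = 0 - j3.131e+05 Ω
Step 3 — Series combination: Z_total = R + C = 3650 - j3.131e+05 Ω = 3.131e+05∠-89.3° Ω.

Z = 3650 - j3.131e+05 Ω = 3.131e+05∠-89.3° Ω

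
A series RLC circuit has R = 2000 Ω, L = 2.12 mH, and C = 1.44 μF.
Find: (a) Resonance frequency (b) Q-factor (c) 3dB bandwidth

Step 1 — Resonance condition Im(Z)=0 gives ω₀ = 1/√(LC).
Step 2 — ω₀ = 1/√(0.00212·1.44e-06) = 1.81e+04 rad/s.
Step 3 — f₀ = ω₀/(2π) = 2881 Hz.
Step 4 — Series Q: Q = ω₀L/R = 1.81e+04·0.00212/2000 = 0.01918.
Step 5 — 3dB bandwidth: Δω = ω₀/Q = 9.434e+05 rad/s; BW = Δω/(2π) = 1.501e+05 Hz.

(a) f₀ = 2881 Hz  (b) Q = 0.01918  (c) BW = 1.501e+05 Hz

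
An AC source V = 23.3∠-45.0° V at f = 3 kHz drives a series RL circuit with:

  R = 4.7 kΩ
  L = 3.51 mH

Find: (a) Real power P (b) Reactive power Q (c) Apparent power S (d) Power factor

Step 1 — Angular frequency: ω = 2π·f = 2π·3000 = 1.885e+04 rad/s.
Step 2 — Component impedances:
  R: Z = R = 4700 Ω
  L: Z = jωL = j·1.885e+04·0.00351 = 0 + j66.16 Ω
Step 3 — Series combination: Z_total = R + L = 4700 + j66.16 Ω = 4700∠0.8° Ω.
Step 4 — Source phasor: V = 23.3∠-45.0° V = 16.48 - j16.48 V.
Step 5 — Current: I = V / Z = 0.003455 - j0.003554 A = 0.004957∠-45.8° A.
Step 6 — Complex power: S = V·I* = 0.1155 + j0.001626 VA.
Step 7 — Real power: P = Re(S) = 0.1155 W.
Step 8 — Reactive power: Q = Im(S) = 0.001626 VAR.
Step 9 — Apparent power: |S| = 0.1155 VA.
Step 10 — Power factor: PF = P/|S| = 0.9999 (lagging).

(a) P = 0.1155 W  (b) Q = 0.001626 VAR  (c) S = 0.1155 VA  (d) PF = 0.9999 (lagging)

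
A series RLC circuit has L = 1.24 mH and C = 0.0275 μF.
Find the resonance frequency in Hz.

Step 1 — Resonance condition Im(Z)=0 gives ω₀ = 1/√(LC).
Step 2 — ω₀ = 1/√(0.00124·2.75e-08) = 1.712e+05 rad/s.
Step 3 — f₀ = ω₀/(2π) = 2.725e+04 Hz.

f₀ = 2.725e+04 Hz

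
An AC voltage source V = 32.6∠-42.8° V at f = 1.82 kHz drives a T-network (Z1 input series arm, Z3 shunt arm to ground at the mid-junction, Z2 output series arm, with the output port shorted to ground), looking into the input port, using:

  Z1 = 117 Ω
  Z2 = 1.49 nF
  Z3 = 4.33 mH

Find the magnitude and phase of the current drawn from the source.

Step 1 — Angular frequency: ω = 2π·f = 2π·1820 = 1.144e+04 rad/s.
Step 2 — Component impedances:
  Z1: Z = R = 117 Ω
  Z2: Z = 1/(jωC) = -j/(ω·C) = 0 - j5.869e+04 Ω
  Z3: Z = jωL = j·1.144e+04·0.00433 = 0 + j49.52 Ω
Step 3 — With the output port shorted to ground, the output series arm Z2 runs from the junction to ground; the shunt arm Z3 also runs from the junction to ground. They appear in parallel: Z3 || Z2 = 0 + j49.56 Ω.
Step 4 — Series with input arm Z1: Z_in = Z1 + (Z3 || Z2) = 117 + j49.56 Ω = 127.1∠23.0° Ω.
Step 5 — Source phasor: V = 32.6∠-42.8° V = 23.92 - j22.15 V.
Step 6 — Ohm's law: I = V / Z_total = (23.92 - j22.15) / (117 + j49.56) = 0.1054 - j0.2339 A.
Step 7 — Convert to polar: |I| = 0.2566 A, ∠I = -65.8°.

I = 0.2566∠-65.8° A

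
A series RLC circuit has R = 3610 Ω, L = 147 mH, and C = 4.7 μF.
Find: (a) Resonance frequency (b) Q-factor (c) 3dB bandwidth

Step 1 — Resonance: ω₀ = 1/√(LC) = 1/√(0.147·4.7e-06) = 1203 rad/s.
Step 2 — f₀ = ω₀/(2π) = 191.5 Hz.
Step 3 — Series Q: Q = ω₀L/R = 1203·0.147/3610 = 0.04899.
Step 4 — Bandwidth: Δω = ω₀/Q = 2.456e+04 rad/s; BW = Δω/(2π) = 3908 Hz.

(a) f₀ = 191.5 Hz  (b) Q = 0.04899  (c) BW = 3908 Hz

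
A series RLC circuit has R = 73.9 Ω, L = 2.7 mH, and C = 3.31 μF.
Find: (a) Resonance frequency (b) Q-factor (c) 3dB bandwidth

Step 1 — Resonance condition Im(Z)=0 gives ω₀ = 1/√(LC).
Step 2 — ω₀ = 1/√(0.0027·3.31e-06) = 1.058e+04 rad/s.
Step 3 — f₀ = ω₀/(2π) = 1684 Hz.
Step 4 — Series Q: Q = ω₀L/R = 1.058e+04·0.0027/73.9 = 0.3865.
Step 5 — 3dB bandwidth: Δω = ω₀/Q = 2.737e+04 rad/s; BW = Δω/(2π) = 4356 Hz.

(a) f₀ = 1684 Hz  (b) Q = 0.3865  (c) BW = 4356 Hz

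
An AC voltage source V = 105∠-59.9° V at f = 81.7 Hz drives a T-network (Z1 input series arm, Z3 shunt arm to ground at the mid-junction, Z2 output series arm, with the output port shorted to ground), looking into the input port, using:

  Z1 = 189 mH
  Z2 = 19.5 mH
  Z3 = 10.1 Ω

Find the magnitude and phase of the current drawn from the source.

Step 1 — Angular frequency: ω = 2π·f = 2π·81.7 = 513.3 rad/s.
Step 2 — Component impedances:
  Z1: Z = jωL = j·513.3·0.189 = 0 + j97.02 Ω
  Z2: Z = jωL = j·513.3·0.0195 = 0 + j10.01 Ω
  Z3: Z = R = 10.1 Ω
Step 3 — With the output port shorted to ground, the output series arm Z2 runs from the junction to ground; the shunt arm Z3 also runs from the junction to ground. They appear in parallel: Z3 || Z2 = 5.005 + j5.05 Ω.
Step 4 — Series with input arm Z1: Z_in = Z1 + (Z3 || Z2) = 5.005 + j102.1 Ω = 102.2∠87.2° Ω.
Step 5 — Source phasor: V = 105∠-59.9° V = 52.66 - j90.84 V.
Step 6 — Ohm's law: I = V / Z_total = (52.66 - j90.84) / (5.005 + j102.1) = -0.8626 - j0.5582 A.
Step 7 — Convert to polar: |I| = 1.027 A, ∠I = -147.1°.

I = 1.027∠-147.1° A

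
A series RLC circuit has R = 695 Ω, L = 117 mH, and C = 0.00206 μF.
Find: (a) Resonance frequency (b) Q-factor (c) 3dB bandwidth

Step 1 — Resonance condition Im(Z)=0 gives ω₀ = 1/√(LC).
Step 2 — ω₀ = 1/√(0.117·2.06e-09) = 6.441e+04 rad/s.
Step 3 — f₀ = ω₀/(2π) = 1.025e+04 Hz.
Step 4 — Series Q: Q = ω₀L/R = 6.441e+04·0.117/695 = 10.84.
Step 5 — 3dB bandwidth: Δω = ω₀/Q = 5940 rad/s; BW = Δω/(2π) = 945.4 Hz.

(a) f₀ = 1.025e+04 Hz  (b) Q = 10.84  (c) BW = 945.4 Hz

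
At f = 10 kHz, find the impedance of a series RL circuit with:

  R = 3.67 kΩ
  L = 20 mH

Step 1 — Angular frequency: ω = 2π·f = 2π·1e+04 = 6.283e+04 rad/s.
Step 2 — Component impedances:
  R: Z = R = 3670 Ω
  L: Z = jωL = j·6.283e+04·0.02 = 0 + j1257 Ω
Step 3 — Series combination: Z_total = R + L = 3670 + j1257 Ω = 3879∠18.9° Ω.

Z = 3670 + j1257 Ω = 3879∠18.9° Ω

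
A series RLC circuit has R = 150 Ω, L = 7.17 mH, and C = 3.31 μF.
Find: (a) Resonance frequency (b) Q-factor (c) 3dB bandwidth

Step 1 — Resonance: ω₀ = 1/√(LC) = 1/√(0.00717·3.31e-06) = 6491 rad/s.
Step 2 — f₀ = ω₀/(2π) = 1033 Hz.
Step 3 — Series Q: Q = ω₀L/R = 6491·0.00717/150 = 0.3103.
Step 4 — Bandwidth: Δω = ω₀/Q = 2.092e+04 rad/s; BW = Δω/(2π) = 3330 Hz.

(a) f₀ = 1033 Hz  (b) Q = 0.3103  (c) BW = 3330 Hz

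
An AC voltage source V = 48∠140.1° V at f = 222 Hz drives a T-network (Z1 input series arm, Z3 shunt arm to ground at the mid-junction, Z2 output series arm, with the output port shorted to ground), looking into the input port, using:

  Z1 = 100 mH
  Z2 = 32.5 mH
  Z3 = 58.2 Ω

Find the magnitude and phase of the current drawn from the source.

Step 1 — Angular frequency: ω = 2π·f = 2π·222 = 1395 rad/s.
Step 2 — Component impedances:
  Z1: Z = jωL = j·1395·0.1 = 0 + j139.5 Ω
  Z2: Z = jωL = j·1395·0.0325 = 0 + j45.33 Ω
  Z3: Z = R = 58.2 Ω
Step 3 — With the output port shorted to ground, the output series arm Z2 runs from the junction to ground; the shunt arm Z3 also runs from the junction to ground. They appear in parallel: Z3 || Z2 = 21.98 + j28.21 Ω.
Step 4 — Series with input arm Z1: Z_in = Z1 + (Z3 || Z2) = 21.98 + j167.7 Ω = 169.1∠82.5° Ω.
Step 5 — Source phasor: V = 48∠140.1° V = -36.82 + j30.79 V.
Step 6 — Ohm's law: I = V / Z_total = (-36.82 + j30.79) / (21.98 + j167.7) = 0.1522 + j0.2395 A.
Step 7 — Convert to polar: |I| = 0.2838 A, ∠I = 57.6°.

I = 0.2838∠57.6° A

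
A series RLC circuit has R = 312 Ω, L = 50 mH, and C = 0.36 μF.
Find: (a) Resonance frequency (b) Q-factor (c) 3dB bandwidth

Step 1 — Resonance condition Im(Z)=0 gives ω₀ = 1/√(LC).
Step 2 — ω₀ = 1/√(0.05·3.6e-07) = 7454 rad/s.
Step 3 — f₀ = ω₀/(2π) = 1186 Hz.
Step 4 — Series Q: Q = ω₀L/R = 7454·0.05/312 = 1.194.
Step 5 — 3dB bandwidth: Δω = ω₀/Q = 6240 rad/s; BW = Δω/(2π) = 993.1 Hz.

(a) f₀ = 1186 Hz  (b) Q = 1.194  (c) BW = 993.1 Hz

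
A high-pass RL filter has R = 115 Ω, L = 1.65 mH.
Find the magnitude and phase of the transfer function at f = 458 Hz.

Step 1 — Angular frequency: ω = 2π·458 = 2878 rad/s.
Step 2 — Transfer function: H(jω) = jωL/(R + jωL).
Step 3 — Numerator jωL = j·4.748; denominator R + jωL = 115 + j4.748.
Step 4 — H = 0.001702 + j0.04122.
Step 5 — Magnitude: |H| = 0.04125 (-27.7 dB); phase: φ = 87.6°.

|H| = 0.04125 (-27.7 dB), φ = 87.6°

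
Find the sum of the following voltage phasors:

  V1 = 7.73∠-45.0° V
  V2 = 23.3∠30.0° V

Step 1 — Convert each phasor to rectangular form:
  V1 = 7.73·(cos(-45.0°) + j·sin(-45.0°)) = 5.466 - j5.466 V
  V2 = 23.3·(cos(30.0°) + j·sin(30.0°)) = 20.18 + j11.65 V
Step 2 — Sum components: V_total = 25.64 + j6.184 V.
Step 3 — Convert to polar: |V_total| = 26.38 V, ∠V_total = 13.6°.

V_total = 26.38∠13.6° V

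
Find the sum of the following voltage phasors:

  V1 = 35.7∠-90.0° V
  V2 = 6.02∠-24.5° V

Step 1 — Convert each phasor to rectangular form:
  V1 = 35.7·(cos(-90.0°) + j·sin(-90.0°)) = 0 - j35.7 V
  V2 = 6.02·(cos(-24.5°) + j·sin(-24.5°)) = 5.478 - j2.496 V
Step 2 — Sum components: V_total = 5.478 - j38.2 V.
Step 3 — Convert to polar: |V_total| = 38.59 V, ∠V_total = -81.8°.

V_total = 38.59∠-81.8° V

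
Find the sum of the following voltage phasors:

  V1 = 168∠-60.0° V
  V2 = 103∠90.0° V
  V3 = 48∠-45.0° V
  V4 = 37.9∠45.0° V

Step 1 — Convert each phasor to rectangular form:
  V1 = 168·(cos(-60.0°) + j·sin(-60.0°)) = 84 - j145.5 V
  V2 = 103·(cos(90.0°) + j·sin(90.0°)) = 0 + j103 V
  V3 = 48·(cos(-45.0°) + j·sin(-45.0°)) = 33.94 - j33.94 V
  V4 = 37.9·(cos(45.0°) + j·sin(45.0°)) = 26.8 + j26.8 V
Step 2 — Sum components: V_total = 144.7 - j49.63 V.
Step 3 — Convert to polar: |V_total| = 153 V, ∠V_total = -18.9°.

V_total = 153∠-18.9° V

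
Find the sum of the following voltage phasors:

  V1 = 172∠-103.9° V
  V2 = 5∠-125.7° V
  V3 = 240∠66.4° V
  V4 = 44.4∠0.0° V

Step 1 — Convert each phasor to rectangular form:
  V1 = 172·(cos(-103.9°) + j·sin(-103.9°)) = -41.32 - j167 V
  V2 = 5·(cos(-125.7°) + j·sin(-125.7°)) = -2.918 - j4.06 V
  V3 = 240·(cos(66.4°) + j·sin(66.4°)) = 96.08 + j219.9 V
  V4 = 44.4·(cos(0.0°) + j·sin(0.0°)) = 44.4 V
Step 2 — Sum components: V_total = 96.25 + j48.9 V.
Step 3 — Convert to polar: |V_total| = 108 V, ∠V_total = 26.9°.

V_total = 108∠26.9° V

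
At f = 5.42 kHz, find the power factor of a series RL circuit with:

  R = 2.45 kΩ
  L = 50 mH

Step 1 — Angular frequency: ω = 2π·f = 2π·5420 = 3.405e+04 rad/s.
Step 2 — Component impedances:
  R: Z = R = 2450 Ω
  L: Z = jωL = j·3.405e+04·0.05 = 0 + j1703 Ω
Step 3 — Series combination: Z_total = R + L = 2450 + j1703 Ω = 2984∠34.8° Ω.
Step 4 — Power factor: PF = cos(φ) = Re(Z)/|Z| = 2450/2983.6 = 0.8212.
Step 5 — Type: Im(Z) = 1703 ⇒ lagging (phase φ = 34.8°).

PF = 0.8212 (lagging, φ = 34.8°)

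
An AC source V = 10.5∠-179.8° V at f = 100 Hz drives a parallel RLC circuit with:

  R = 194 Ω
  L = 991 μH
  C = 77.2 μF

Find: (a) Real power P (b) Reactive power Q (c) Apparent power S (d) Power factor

Step 1 — Angular frequency: ω = 2π·f = 2π·100 = 628.3 rad/s.
Step 2 — Component impedances:
  R: Z = R = 194 Ω
  L: Z = jωL = j·628.3·0.000991 = 0 + j0.6227 Ω
  C: Z = 1/(jωC) = -j/(ω·C) = 0 - j20.62 Ω
Step 3 — Parallel combination: 1/Z_total = 1/R + 1/L + 1/C; Z_total = 0.002125 + j0.642 Ω = 0.6421∠89.8° Ω.
Step 4 — Source phasor: V = 10.5∠-179.8° V = -10.5 - j0.03665 V.
Step 5 — Current: I = V / Z = -0.1112 + j16.35 A = 16.35∠90.4° A.
Step 6 — Complex power: S = V·I* = 0.5683 + j171.7 VA.
Step 7 — Real power: P = Re(S) = 0.5683 W.
Step 8 — Reactive power: Q = Im(S) = 171.7 VAR.
Step 9 — Apparent power: |S| = 171.7 VA.
Step 10 — Power factor: PF = P/|S| = 0.00331 (lagging).

(a) P = 0.5683 W  (b) Q = 171.7 VAR  (c) S = 171.7 VA  (d) PF = 0.00331 (lagging)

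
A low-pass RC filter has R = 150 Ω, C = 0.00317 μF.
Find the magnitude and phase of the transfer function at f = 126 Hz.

Step 1 — Angular frequency: ω = 2π·126 = 791.7 rad/s.
Step 2 — Transfer function: H(jω) = 1/(1 + jωRC).
Step 3 — Denominator: 1 + jωRC = 1 + j·791.7·150·3.17e-09 = 1 + j0.0003764.
Step 4 — H = 1 - j0.0003764.
Step 5 — Magnitude: |H| = 1 (-0.0 dB); phase: φ = -0.0°.

|H| = 1 (-0.0 dB), φ = -0.0°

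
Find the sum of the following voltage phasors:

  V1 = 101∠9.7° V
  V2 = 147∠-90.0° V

Step 1 — Convert each phasor to rectangular form:
  V1 = 101·(cos(9.7°) + j·sin(9.7°)) = 99.56 + j17.02 V
  V2 = 147·(cos(-90.0°) + j·sin(-90.0°)) = 0 - j147 V
Step 2 — Sum components: V_total = 99.56 - j130 V.
Step 3 — Convert to polar: |V_total| = 163.7 V, ∠V_total = -52.6°.

V_total = 163.7∠-52.6° V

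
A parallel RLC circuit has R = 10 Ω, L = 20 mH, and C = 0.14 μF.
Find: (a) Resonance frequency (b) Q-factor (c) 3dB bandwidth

Step 1 — Resonance: ω₀ = 1/√(LC) = 1/√(0.02·1.4e-07) = 1.89e+04 rad/s.
Step 2 — f₀ = ω₀/(2π) = 3008 Hz.
Step 3 — Parallel Q: Q = R/(ω₀L) = 10/(1.89e+04·0.02) = 0.02646.
Step 4 — Bandwidth: Δω = ω₀/Q = 7.143e+05 rad/s; BW = Δω/(2π) = 1.137e+05 Hz.

(a) f₀ = 3008 Hz  (b) Q = 0.02646  (c) BW = 1.137e+05 Hz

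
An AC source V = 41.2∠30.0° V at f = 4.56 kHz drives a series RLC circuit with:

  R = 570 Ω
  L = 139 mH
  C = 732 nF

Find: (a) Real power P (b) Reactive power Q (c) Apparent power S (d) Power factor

Step 1 — Angular frequency: ω = 2π·f = 2π·4560 = 2.865e+04 rad/s.
Step 2 — Component impedances:
  R: Z = R = 570 Ω
  L: Z = jωL = j·2.865e+04·0.139 = 0 + j3983 Ω
  C: Z = 1/(jωC) = -j/(ω·C) = 0 - j47.68 Ω
Step 3 — Series combination: Z_total = R + L + C = 570 + j3935 Ω = 3976∠81.8° Ω.
Step 4 — Source phasor: V = 41.2∠30.0° V = 35.68 + j20.6 V.
Step 5 — Current: I = V / Z = 0.006414 - j0.008139 A = 0.01036∠-51.8° A.
Step 6 — Complex power: S = V·I* = 0.06121 + j0.4225 VA.
Step 7 — Real power: P = Re(S) = 0.06121 W.
Step 8 — Reactive power: Q = Im(S) = 0.4225 VAR.
Step 9 — Apparent power: |S| = 0.4269 VA.
Step 10 — Power factor: PF = P/|S| = 0.1434 (lagging).

(a) P = 0.06121 W  (b) Q = 0.4225 VAR  (c) S = 0.4269 VA  (d) PF = 0.1434 (lagging)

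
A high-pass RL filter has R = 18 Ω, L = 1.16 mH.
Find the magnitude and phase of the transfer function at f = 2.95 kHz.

Step 1 — Angular frequency: ω = 2π·2950 = 1.854e+04 rad/s.
Step 2 — Transfer function: H(jω) = jωL/(R + jωL).
Step 3 — Numerator jωL = j·21.5; denominator R + jωL = 18 + j21.5.
Step 4 — H = 0.5879 + j0.4922.
Step 5 — Magnitude: |H| = 0.7668 (-2.3 dB); phase: φ = 39.9°.

|H| = 0.7668 (-2.3 dB), φ = 39.9°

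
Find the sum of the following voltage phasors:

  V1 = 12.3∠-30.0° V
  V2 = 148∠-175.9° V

Step 1 — Convert each phasor to rectangular form:
  V1 = 12.3·(cos(-30.0°) + j·sin(-30.0°)) = 10.65 - j6.15 V
  V2 = 148·(cos(-175.9°) + j·sin(-175.9°)) = -147.6 - j10.58 V
Step 2 — Sum components: V_total = -137 - j16.73 V.
Step 3 — Convert to polar: |V_total| = 138 V, ∠V_total = -173.0°.

V_total = 138∠-173.0° V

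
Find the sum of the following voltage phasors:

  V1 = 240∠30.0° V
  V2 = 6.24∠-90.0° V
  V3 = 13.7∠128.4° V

Step 1 — Convert each phasor to rectangular form:
  V1 = 240·(cos(30.0°) + j·sin(30.0°)) = 207.8 + j120 V
  V2 = 6.24·(cos(-90.0°) + j·sin(-90.0°)) = 0 - j6.24 V
  V3 = 13.7·(cos(128.4°) + j·sin(128.4°)) = -8.51 + j10.74 V
Step 2 — Sum components: V_total = 199.3 + j124.5 V.
Step 3 — Convert to polar: |V_total| = 235 V, ∠V_total = 32.0°.

V_total = 235∠32.0° V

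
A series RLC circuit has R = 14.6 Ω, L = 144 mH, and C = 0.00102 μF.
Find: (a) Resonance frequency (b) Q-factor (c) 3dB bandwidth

Step 1 — Resonance: ω₀ = 1/√(LC) = 1/√(0.144·1.02e-09) = 8.251e+04 rad/s.
Step 2 — f₀ = ω₀/(2π) = 1.313e+04 Hz.
Step 3 — Series Q: Q = ω₀L/R = 8.251e+04·0.144/14.6 = 813.8.
Step 4 — Bandwidth: Δω = ω₀/Q = 101.4 rad/s; BW = Δω/(2π) = 16.14 Hz.

(a) f₀ = 1.313e+04 Hz  (b) Q = 813.8  (c) BW = 16.14 Hz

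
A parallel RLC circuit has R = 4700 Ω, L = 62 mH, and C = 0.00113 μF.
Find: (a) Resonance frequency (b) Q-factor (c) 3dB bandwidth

Step 1 — Resonance: ω₀ = 1/√(LC) = 1/√(0.062·1.13e-09) = 1.195e+05 rad/s.
Step 2 — f₀ = ω₀/(2π) = 1.901e+04 Hz.
Step 3 — Parallel Q: Q = R/(ω₀L) = 4700/(1.195e+05·0.062) = 0.6345.
Step 4 — Bandwidth: Δω = ω₀/Q = 1.883e+05 rad/s; BW = Δω/(2π) = 2.997e+04 Hz.

(a) f₀ = 1.901e+04 Hz  (b) Q = 0.6345  (c) BW = 2.997e+04 Hz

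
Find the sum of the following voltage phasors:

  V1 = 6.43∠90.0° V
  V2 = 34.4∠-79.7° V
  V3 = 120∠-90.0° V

Step 1 — Convert each phasor to rectangular form:
  V1 = 6.43·(cos(90.0°) + j·sin(90.0°)) = 0 + j6.43 V
  V2 = 34.4·(cos(-79.7°) + j·sin(-79.7°)) = 6.151 - j33.85 V
  V3 = 120·(cos(-90.0°) + j·sin(-90.0°)) = 0 - j120 V
Step 2 — Sum components: V_total = 6.151 - j147.4 V.
Step 3 — Convert to polar: |V_total| = 147.5 V, ∠V_total = -87.6°.

V_total = 147.5∠-87.6° V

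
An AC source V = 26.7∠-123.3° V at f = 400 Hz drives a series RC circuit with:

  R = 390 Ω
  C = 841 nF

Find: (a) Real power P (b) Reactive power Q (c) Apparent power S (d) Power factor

Step 1 — Angular frequency: ω = 2π·f = 2π·400 = 2513 rad/s.
Step 2 — Component impedances:
  R: Z = R = 390 Ω
  C: Z = 1/(jωC) = -j/(ω·C) = 0 - j473.1 Ω
Step 3 — Series combination: Z_total = R + C = 390 - j473.1 Ω = 613.1∠-50.5° Ω.
Step 4 — Source phasor: V = 26.7∠-123.3° V = -14.66 - j22.32 V.
Step 5 — Current: I = V / Z = 0.01288 - j0.0416 A = 0.04355∠-72.8° A.
Step 6 — Complex power: S = V·I* = 0.7396 - j0.8972 VA.
Step 7 — Real power: P = Re(S) = 0.7396 W.
Step 8 — Reactive power: Q = Im(S) = -0.8972 VAR.
Step 9 — Apparent power: |S| = 1.163 VA.
Step 10 — Power factor: PF = P/|S| = 0.6361 (leading).

(a) P = 0.7396 W  (b) Q = -0.8972 VAR  (c) S = 1.163 VA  (d) PF = 0.6361 (leading)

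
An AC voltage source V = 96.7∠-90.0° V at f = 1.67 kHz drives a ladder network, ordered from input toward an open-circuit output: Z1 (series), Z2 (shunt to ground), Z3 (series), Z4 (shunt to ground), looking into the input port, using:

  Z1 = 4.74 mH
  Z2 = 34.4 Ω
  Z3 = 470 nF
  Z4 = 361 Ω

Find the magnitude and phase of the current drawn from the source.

Step 1 — Angular frequency: ω = 2π·f = 2π·1670 = 1.049e+04 rad/s.
Step 2 — Component impedances:
  Z1: Z = jωL = j·1.049e+04·0.00474 = 0 + j49.74 Ω
  Z2: Z = R = 34.4 Ω
  Z3: Z = 1/(jωC) = -j/(ω·C) = 0 - j202.8 Ω
  Z4: Z = R = 361 Ω
Step 3 — Ladder network (open output): work backward from the far end, alternating series and parallel combinations. Z_in = 32.03 + j48.52 Ω = 58.14∠56.6° Ω.
Step 4 — Source phasor: V = 96.7∠-90.0° V = 0 - j96.7 V.
Step 5 — Ohm's law: I = V / Z_total = (0 - j96.7) / (32.03 + j48.52) = -1.388 - j0.9163 A.
Step 6 — Convert to polar: |I| = 1.663 A, ∠I = -146.6°.

I = 1.663∠-146.6° A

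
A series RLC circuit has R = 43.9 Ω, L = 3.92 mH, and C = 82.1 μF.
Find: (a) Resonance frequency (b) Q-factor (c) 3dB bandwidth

Step 1 — Resonance: ω₀ = 1/√(LC) = 1/√(0.00392·8.21e-05) = 1763 rad/s.
Step 2 — f₀ = ω₀/(2π) = 280.5 Hz.
Step 3 — Series Q: Q = ω₀L/R = 1763·0.00392/43.9 = 0.1574.
Step 4 — Bandwidth: Δω = ω₀/Q = 1.12e+04 rad/s; BW = Δω/(2π) = 1782 Hz.

(a) f₀ = 280.5 Hz  (b) Q = 0.1574  (c) BW = 1782 Hz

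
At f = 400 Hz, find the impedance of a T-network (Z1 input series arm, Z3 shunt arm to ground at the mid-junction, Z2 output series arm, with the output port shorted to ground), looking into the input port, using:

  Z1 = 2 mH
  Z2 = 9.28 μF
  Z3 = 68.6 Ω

Step 1 — Angular frequency: ω = 2π·f = 2π·400 = 2513 rad/s.
Step 2 — Component impedances:
  Z1: Z = jωL = j·2513·0.002 = 0 + j5.027 Ω
  Z2: Z = 1/(jωC) = -j/(ω·C) = 0 - j42.88 Ω
  Z3: Z = R = 68.6 Ω
Step 3 — With the output port shorted to ground, the output series arm Z2 runs from the junction to ground; the shunt arm Z3 also runs from the junction to ground. They appear in parallel: Z3 || Z2 = 19.27 - j30.83 Ω.
Step 4 — Series with input arm Z1: Z_in = Z1 + (Z3 || Z2) = 19.27 - j25.81 Ω = 32.21∠-53.2° Ω.

Z = 19.27 - j25.81 Ω = 32.21∠-53.2° Ω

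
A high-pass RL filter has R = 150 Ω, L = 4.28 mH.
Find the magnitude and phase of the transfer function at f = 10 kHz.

Step 1 — Angular frequency: ω = 2π·1e+04 = 6.283e+04 rad/s.
Step 2 — Transfer function: H(jω) = jωL/(R + jωL).
Step 3 — Numerator jωL = j·268.9; denominator R + jωL = 150 + j268.9.
Step 4 — H = 0.7627 + j0.4254.
Step 5 — Magnitude: |H| = 0.8733 (-1.2 dB); phase: φ = 29.2°.

|H| = 0.8733 (-1.2 dB), φ = 29.2°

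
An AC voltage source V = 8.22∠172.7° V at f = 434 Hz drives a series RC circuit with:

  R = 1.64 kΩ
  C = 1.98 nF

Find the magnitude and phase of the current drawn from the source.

Step 1 — Angular frequency: ω = 2π·f = 2π·434 = 2727 rad/s.
Step 2 — Component impedances:
  R: Z = R = 1640 Ω
  C: Z = 1/(jωC) = -j/(ω·C) = 0 - j1.852e+05 Ω
Step 3 — Series combination: Z_total = R + C = 1640 - j1.852e+05 Ω = 1.852e+05∠-89.5° Ω.
Step 4 — Source phasor: V = 8.22∠172.7° V = -8.153 + j1.044 V.
Step 5 — Ohm's law: I = V / Z_total = (-8.153 + j1.044) / (1640 - j1.852e+05) = -6.029e-06 - j4.397e-05 A.
Step 6 — Convert to polar: |I| = 4.438e-05 A, ∠I = -97.8°.

I = 4.438e-05∠-97.8° A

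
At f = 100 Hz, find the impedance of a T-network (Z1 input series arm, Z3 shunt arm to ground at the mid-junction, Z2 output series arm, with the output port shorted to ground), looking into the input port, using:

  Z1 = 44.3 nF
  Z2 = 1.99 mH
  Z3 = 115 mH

Step 1 — Angular frequency: ω = 2π·f = 2π·100 = 628.3 rad/s.
Step 2 — Component impedances:
  Z1: Z = 1/(jωC) = -j/(ω·C) = 0 - j3.593e+04 Ω
  Z2: Z = jωL = j·628.3·0.00199 = 0 + j1.25 Ω
  Z3: Z = jωL = j·628.3·0.115 = 0 + j72.26 Ω
Step 3 — With the output port shorted to ground, the output series arm Z2 runs from the junction to ground; the shunt arm Z3 also runs from the junction to ground. They appear in parallel: Z3 || Z2 = 0 + j1.229 Ω.
Step 4 — Series with input arm Z1: Z_in = Z1 + (Z3 || Z2) = 0 - j3.593e+04 Ω = 3.593e+04∠-90.0° Ω.

Z = 0 - j3.593e+04 Ω = 3.593e+04∠-90.0° Ω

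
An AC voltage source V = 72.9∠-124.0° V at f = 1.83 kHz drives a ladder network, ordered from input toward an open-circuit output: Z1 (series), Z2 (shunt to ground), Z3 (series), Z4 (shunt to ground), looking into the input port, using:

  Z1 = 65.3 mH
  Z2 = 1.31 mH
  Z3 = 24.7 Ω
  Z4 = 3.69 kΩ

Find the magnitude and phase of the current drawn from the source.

Step 1 — Angular frequency: ω = 2π·f = 2π·1830 = 1.15e+04 rad/s.
Step 2 — Component impedances:
  Z1: Z = jωL = j·1.15e+04·0.0653 = 0 + j750.8 Ω
  Z2: Z = jωL = j·1.15e+04·0.00131 = 0 + j15.06 Ω
  Z3: Z = R = 24.7 Ω
  Z4: Z = R = 3690 Ω
Step 3 — Ladder network (open output): work backward from the far end, alternating series and parallel combinations. Z_in = 0.06108 + j765.9 Ω = 765.9∠90.0° Ω.
Step 4 — Source phasor: V = 72.9∠-124.0° V = -40.77 - j60.44 V.
Step 5 — Ohm's law: I = V / Z_total = (-40.77 - j60.44) / (0.06108 + j765.9) = -0.07891 + j0.05322 A.
Step 6 — Convert to polar: |I| = 0.09518 A, ∠I = 146.0°.

I = 0.09518∠146.0° A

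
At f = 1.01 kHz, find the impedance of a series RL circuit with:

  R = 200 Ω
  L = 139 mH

Step 1 — Angular frequency: ω = 2π·f = 2π·1010 = 6346 rad/s.
Step 2 — Component impedances:
  R: Z = R = 200 Ω
  L: Z = jωL = j·6346·0.139 = 0 + j882.1 Ω
Step 3 — Series combination: Z_total = R + L = 200 + j882.1 Ω = 904.5∠77.2° Ω.

Z = 200 + j882.1 Ω = 904.5∠77.2° Ω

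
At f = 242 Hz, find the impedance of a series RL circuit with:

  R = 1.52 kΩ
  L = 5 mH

Step 1 — Angular frequency: ω = 2π·f = 2π·242 = 1521 rad/s.
Step 2 — Component impedances:
  R: Z = R = 1520 Ω
  L: Z = jωL = j·1521·0.005 = 0 + j7.603 Ω
Step 3 — Series combination: Z_total = R + L = 1520 + j7.603 Ω = 1520∠0.3° Ω.

Z = 1520 + j7.603 Ω = 1520∠0.3° Ω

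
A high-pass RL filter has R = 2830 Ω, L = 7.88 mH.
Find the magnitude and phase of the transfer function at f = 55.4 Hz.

Step 1 — Angular frequency: ω = 2π·55.4 = 348.1 rad/s.
Step 2 — Transfer function: H(jω) = jωL/(R + jωL).
Step 3 — Numerator jωL = j·2.743; denominator R + jωL = 2830 + j2.743.
Step 4 — H = 9.394e-07 + j0.0009692.
Step 5 — Magnitude: |H| = 0.0009692 (-60.3 dB); phase: φ = 89.9°.

|H| = 0.0009692 (-60.3 dB), φ = 89.9°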